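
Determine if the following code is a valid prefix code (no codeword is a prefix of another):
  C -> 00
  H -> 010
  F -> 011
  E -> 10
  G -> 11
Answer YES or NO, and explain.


Checking each pair (does one codeword prefix another?):
  C='00' vs H='010': no prefix
  C='00' vs F='011': no prefix
  C='00' vs E='10': no prefix
  C='00' vs G='11': no prefix
  H='010' vs C='00': no prefix
  H='010' vs F='011': no prefix
  H='010' vs E='10': no prefix
  H='010' vs G='11': no prefix
  F='011' vs C='00': no prefix
  F='011' vs H='010': no prefix
  F='011' vs E='10': no prefix
  F='011' vs G='11': no prefix
  E='10' vs C='00': no prefix
  E='10' vs H='010': no prefix
  E='10' vs F='011': no prefix
  E='10' vs G='11': no prefix
  G='11' vs C='00': no prefix
  G='11' vs H='010': no prefix
  G='11' vs F='011': no prefix
  G='11' vs E='10': no prefix
No violation found over all pairs.

YES -- this is a valid prefix code. No codeword is a prefix of any other codeword.


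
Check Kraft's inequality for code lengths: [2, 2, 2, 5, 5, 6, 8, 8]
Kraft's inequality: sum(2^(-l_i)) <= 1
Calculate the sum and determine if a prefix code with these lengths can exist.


Sum = 2^(-2) + 2^(-2) + 2^(-2) + 2^(-5) + 2^(-5) + 2^(-6) + 2^(-8) + 2^(-8)
    = 0.25 + 0.25 + 0.25 + 0.03125 + 0.03125 + 0.015625 + 0.00390625 + 0.00390625
    = 214/256 = 0.8359375
Since 0.8359375 <= 1, Kraft's inequality IS satisfied.
A prefix code with these lengths CAN exist.

Kraft sum = 0.8359375. Satisfied.


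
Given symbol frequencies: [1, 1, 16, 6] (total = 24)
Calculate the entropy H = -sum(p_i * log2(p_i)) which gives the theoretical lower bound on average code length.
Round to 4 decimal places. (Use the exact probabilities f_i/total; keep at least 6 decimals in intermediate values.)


Per-symbol terms -p_i * log2(p_i) with p_i = f_i/24:
  p = 1/24 = 0.041667: log2(p) = -4.584963, -p*log2(p) = 0.191040
  p = 1/24 = 0.041667: log2(p) = -4.584963, -p*log2(p) = 0.191040
  p = 16/24 = 0.666667: log2(p) = -0.584963, -p*log2(p) = 0.389975
  p = 6/24 = 0.250000: log2(p) = -2.000000, -p*log2(p) = 0.500000
H = 0.191040 + 0.191040 + 0.389975 + 0.500000 = 1.272055

H = 1.2721 bits/symbol


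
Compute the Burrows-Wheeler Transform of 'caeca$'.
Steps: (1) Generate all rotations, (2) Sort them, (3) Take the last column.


Rotations (sorted):
  0: $caeca -> last char: a
  1: a$caec -> last char: c
  2: aeca$c -> last char: c
  3: ca$cae -> last char: e
  4: caeca$ -> last char: $
  5: eca$ca -> last char: a


BWT = acce$a


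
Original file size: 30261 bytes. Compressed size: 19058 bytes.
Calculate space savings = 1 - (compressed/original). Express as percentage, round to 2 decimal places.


ratio = compressed/original = 19058/30261 = 0.629788
savings = 1 - ratio = 1 - 0.629788 = 0.370212
as a percentage: 0.370212 * 100 = 37.02%

Space savings = 1 - 19058/30261 = 37.02%


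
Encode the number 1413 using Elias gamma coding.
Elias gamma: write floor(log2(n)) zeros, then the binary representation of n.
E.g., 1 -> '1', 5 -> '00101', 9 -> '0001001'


num_bits = floor(log2(1413)) + 1 = 11
leading_zeros = num_bits - 1 = 10
binary(1413) = 10110000101

Elias gamma(1413) = '0000000000' + '10110000101' = 000000000010110000101 (21 bits)


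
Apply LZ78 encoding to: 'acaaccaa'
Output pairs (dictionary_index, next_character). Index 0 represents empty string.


LZ78 encoding steps:
Dictionary: {0: ''}
Step 1: w='' (idx 0), next='a' -> output (0, 'a'), add 'a' as idx 1
Step 2: w='' (idx 0), next='c' -> output (0, 'c'), add 'c' as idx 2
Step 3: w='a' (idx 1), next='a' -> output (1, 'a'), add 'aa' as idx 3
Step 4: w='c' (idx 2), next='c' -> output (2, 'c'), add 'cc' as idx 4
Step 5: w='aa' (idx 3), end of input -> output (3, '')


Encoded: [(0, 'a'), (0, 'c'), (1, 'a'), (2, 'c'), (3, '')]


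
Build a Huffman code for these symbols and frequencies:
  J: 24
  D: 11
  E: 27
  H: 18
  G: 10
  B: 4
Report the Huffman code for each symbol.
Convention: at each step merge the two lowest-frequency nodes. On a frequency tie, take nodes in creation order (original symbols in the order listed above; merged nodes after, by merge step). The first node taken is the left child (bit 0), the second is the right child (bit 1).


Huffman tree construction:
Step 1: Merge B(4) + G(10) = 14
Step 2: Merge D(11) + (B+G)(14) = 25
Step 3: Merge H(18) + J(24) = 42
Step 4: Merge (D+(B+G))(25) + E(27) = 52
Step 5: Merge (H+J)(42) + ((D+(B+G))+E)(52) = 94
Read each symbol's code off the tree from the root (left child = 0, right child = 1).

Codes:
  J: 01 (length 2)
  D: 100 (length 3)
  E: 11 (length 2)
  H: 00 (length 2)
  G: 1011 (length 4)
  B: 1010 (length 4)
Average code length: 227/94 = 2.4149 bits/symbol


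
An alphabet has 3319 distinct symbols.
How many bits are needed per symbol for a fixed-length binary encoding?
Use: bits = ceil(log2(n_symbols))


log2(3319) = 11.6965
Bracket: 2^11 = 2048 < 3319 <= 2^12 = 4096
So ceil(log2(3319)) = 12

bits = ceil(log2(3319)) = ceil(11.6965) = 12 bits


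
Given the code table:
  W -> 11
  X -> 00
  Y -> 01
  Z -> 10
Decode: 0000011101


Decoding:
00 -> X
00 -> X
01 -> Y
11 -> W
01 -> Y


Result: XXYWY


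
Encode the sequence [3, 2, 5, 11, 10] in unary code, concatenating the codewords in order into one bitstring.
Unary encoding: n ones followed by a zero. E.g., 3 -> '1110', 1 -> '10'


Encode each number as n ones followed by a terminating 0:
  3 -> 1110 (4 bits)
  2 -> 110 (3 bits)
  5 -> 111110 (6 bits)
  11 -> 111111111110 (12 bits)
  10 -> 11111111110 (11 bits)
Total length = 4 + 3 + 6 + 12 + 11 = 36 bits.

Unary([3, 2, 5, 11, 10]) = 111011011111011111111111011111111110 (36 bits)


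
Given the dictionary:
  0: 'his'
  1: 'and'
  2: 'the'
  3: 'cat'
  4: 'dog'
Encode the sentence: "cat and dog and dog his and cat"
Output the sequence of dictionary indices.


Look up each word in the dictionary:
  'cat' -> 3
  'and' -> 1
  'dog' -> 4
  'and' -> 1
  'dog' -> 4
  'his' -> 0
  'and' -> 1
  'cat' -> 3

Encoded: [3, 1, 4, 1, 4, 0, 1, 3]


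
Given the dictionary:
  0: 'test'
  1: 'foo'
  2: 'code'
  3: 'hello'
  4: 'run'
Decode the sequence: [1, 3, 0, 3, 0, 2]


Look up each index in the dictionary:
  1 -> 'foo'
  3 -> 'hello'
  0 -> 'test'
  3 -> 'hello'
  0 -> 'test'
  2 -> 'code'

Decoded: "foo hello test hello test code"


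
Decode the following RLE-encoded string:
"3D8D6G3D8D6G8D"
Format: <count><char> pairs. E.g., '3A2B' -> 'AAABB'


Expanding each <count><char> pair:
  3D -> 'DDD'
  8D -> 'DDDDDDDD'
  6G -> 'GGGGGG'
  3D -> 'DDD'
  8D -> 'DDDDDDDD'
  6G -> 'GGGGGG'
  8D -> 'DDDDDDDD'

Decoded = DDDDDDDDDDDGGGGGGDDDDDDDDDDDGGGGGGDDDDDDDD


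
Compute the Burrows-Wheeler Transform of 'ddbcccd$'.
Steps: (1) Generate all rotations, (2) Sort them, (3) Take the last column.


Rotations (sorted):
  0: $ddbcccd -> last char: d
  1: bcccd$dd -> last char: d
  2: cccd$ddb -> last char: b
  3: ccd$ddbc -> last char: c
  4: cd$ddbcc -> last char: c
  5: d$ddbccc -> last char: c
  6: dbcccd$d -> last char: d
  7: ddbcccd$ -> last char: $


BWT = ddbcccd$


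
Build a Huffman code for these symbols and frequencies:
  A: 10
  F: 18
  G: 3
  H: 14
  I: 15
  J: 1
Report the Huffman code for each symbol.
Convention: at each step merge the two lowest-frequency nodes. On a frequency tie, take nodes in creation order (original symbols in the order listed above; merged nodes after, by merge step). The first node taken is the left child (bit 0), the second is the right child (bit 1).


Huffman tree construction:
Step 1: Merge J(1) + G(3) = 4
Step 2: Merge (J+G)(4) + A(10) = 14
Step 3: Merge H(14) + ((J+G)+A)(14) = 28
Step 4: Merge I(15) + F(18) = 33
Step 5: Merge (H+((J+G)+A))(28) + (I+F)(33) = 61
Read each symbol's code off the tree from the root (left child = 0, right child = 1).

Codes:
  A: 011 (length 3)
  F: 11 (length 2)
  G: 0101 (length 4)
  H: 00 (length 2)
  I: 10 (length 2)
  J: 0100 (length 4)
Average code length: 140/61 = 2.2951 bits/symbol


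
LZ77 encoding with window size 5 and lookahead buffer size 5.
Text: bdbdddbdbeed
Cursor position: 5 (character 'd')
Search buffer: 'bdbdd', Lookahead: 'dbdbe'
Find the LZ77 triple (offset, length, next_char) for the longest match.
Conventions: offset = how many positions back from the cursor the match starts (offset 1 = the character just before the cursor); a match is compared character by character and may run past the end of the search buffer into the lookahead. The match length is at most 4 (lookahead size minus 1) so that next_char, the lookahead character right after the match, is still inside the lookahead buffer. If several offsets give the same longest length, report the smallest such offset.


Try each offset into the search buffer:
  offset=1 (pos 4, char 'd'): match length 1
  offset=2 (pos 3, char 'd'): match length 1
  offset=3 (pos 2, char 'b'): match length 0
  offset=4 (pos 1, char 'd'): match length 3
  offset=5 (pos 0, char 'b'): match length 0
Longest match has length 3 at offset 4.
next_char = character at position 5 + 3 = 8 -> 'b'

Best match: offset=4, length=3 (matching 'dbd' starting at position 1)
LZ77 triple: (4, 3, 'b')


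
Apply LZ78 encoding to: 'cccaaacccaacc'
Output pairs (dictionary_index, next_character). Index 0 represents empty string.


LZ78 encoding steps:
Dictionary: {0: ''}
Step 1: w='' (idx 0), next='c' -> output (0, 'c'), add 'c' as idx 1
Step 2: w='c' (idx 1), next='c' -> output (1, 'c'), add 'cc' as idx 2
Step 3: w='' (idx 0), next='a' -> output (0, 'a'), add 'a' as idx 3
Step 4: w='a' (idx 3), next='a' -> output (3, 'a'), add 'aa' as idx 4
Step 5: w='cc' (idx 2), next='c' -> output (2, 'c'), add 'ccc' as idx 5
Step 6: w='aa' (idx 4), next='c' -> output (4, 'c'), add 'aac' as idx 6
Step 7: w='c' (idx 1), end of input -> output (1, '')


Encoded: [(0, 'c'), (1, 'c'), (0, 'a'), (3, 'a'), (2, 'c'), (4, 'c'), (1, '')]


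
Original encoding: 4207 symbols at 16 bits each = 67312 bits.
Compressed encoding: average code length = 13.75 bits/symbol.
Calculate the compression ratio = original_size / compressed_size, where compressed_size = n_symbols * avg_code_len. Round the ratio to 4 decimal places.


original_size = n_symbols * orig_bits = 4207 * 16 = 67312 bits
compressed_size = n_symbols * avg_code_len = 4207 * 13.75 = 57846.25 bits
ratio = original_size / compressed_size = 67312 / 57846.25 = 1.1636

Compression ratio = 1.1636


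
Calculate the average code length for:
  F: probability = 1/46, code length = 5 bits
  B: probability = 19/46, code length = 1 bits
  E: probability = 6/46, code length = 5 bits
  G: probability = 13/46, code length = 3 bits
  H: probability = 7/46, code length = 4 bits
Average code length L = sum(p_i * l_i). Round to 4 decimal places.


Weighted contributions p_i * l_i:
  F: (1/46) * 5 = 5/46
  B: (19/46) * 1 = 19/46
  E: (6/46) * 5 = 30/46
  G: (13/46) * 3 = 39/46
  H: (7/46) * 4 = 28/46
Sum = (5 + 19 + 30 + 39 + 28)/46 = 121/46

L = 121/46 = 2.6304 bits/symbol


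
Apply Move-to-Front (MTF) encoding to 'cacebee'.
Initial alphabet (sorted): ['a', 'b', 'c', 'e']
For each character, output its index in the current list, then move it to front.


MTF encoding:
'c': index 2 in ['a', 'b', 'c', 'e'] -> ['c', 'a', 'b', 'e']
'a': index 1 in ['c', 'a', 'b', 'e'] -> ['a', 'c', 'b', 'e']
'c': index 1 in ['a', 'c', 'b', 'e'] -> ['c', 'a', 'b', 'e']
'e': index 3 in ['c', 'a', 'b', 'e'] -> ['e', 'c', 'a', 'b']
'b': index 3 in ['e', 'c', 'a', 'b'] -> ['b', 'e', 'c', 'a']
'e': index 1 in ['b', 'e', 'c', 'a'] -> ['e', 'b', 'c', 'a']
'e': index 0 in ['e', 'b', 'c', 'a'] -> ['e', 'b', 'c', 'a']


Output: [2, 1, 1, 3, 3, 1, 0]


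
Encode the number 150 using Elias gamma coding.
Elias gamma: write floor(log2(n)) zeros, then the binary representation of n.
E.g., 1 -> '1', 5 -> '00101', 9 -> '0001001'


num_bits = floor(log2(150)) + 1 = 8
leading_zeros = num_bits - 1 = 7
binary(150) = 10010110

Elias gamma(150) = '0000000' + '10010110' = 000000010010110 (15 bits)


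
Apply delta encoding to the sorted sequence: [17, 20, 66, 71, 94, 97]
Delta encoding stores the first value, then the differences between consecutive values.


First value: 17
Deltas:
  20 - 17 = 3
  66 - 20 = 46
  71 - 66 = 5
  94 - 71 = 23
  97 - 94 = 3


Delta encoded: [17, 3, 46, 5, 23, 3]


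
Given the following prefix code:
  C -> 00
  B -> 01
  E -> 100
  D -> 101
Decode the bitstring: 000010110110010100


Decoding step by step:
Bits 00 -> C
Bits 00 -> C
Bits 101 -> D
Bits 101 -> D
Bits 100 -> E
Bits 101 -> D
Bits 00 -> C


Decoded message: CCDDEDC


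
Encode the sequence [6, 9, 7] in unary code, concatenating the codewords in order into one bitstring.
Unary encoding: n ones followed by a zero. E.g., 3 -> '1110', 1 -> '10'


Encode each number as n ones followed by a terminating 0:
  6 -> 1111110 (7 bits)
  9 -> 1111111110 (10 bits)
  7 -> 11111110 (8 bits)
Total length = 7 + 10 + 8 = 25 bits.

Unary([6, 9, 7]) = 1111110111111111011111110 (25 bits)


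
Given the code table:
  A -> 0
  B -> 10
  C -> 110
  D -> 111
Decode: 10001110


Decoding:
10 -> B
0 -> A
0 -> A
111 -> D
0 -> A


Result: BAADA


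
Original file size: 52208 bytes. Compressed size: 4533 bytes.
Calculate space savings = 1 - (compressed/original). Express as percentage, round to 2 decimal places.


ratio = compressed/original = 4533/52208 = 0.086826
savings = 1 - ratio = 1 - 0.086826 = 0.913174
as a percentage: 0.913174 * 100 = 91.32%

Space savings = 1 - 4533/52208 = 91.32%


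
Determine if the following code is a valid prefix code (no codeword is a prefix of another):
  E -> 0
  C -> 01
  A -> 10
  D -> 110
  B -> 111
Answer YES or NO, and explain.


Checking each pair (does one codeword prefix another?):
  E='0' vs C='01': prefix -- VIOLATION

NO -- this is NOT a valid prefix code. E (0) is a prefix of C (01).


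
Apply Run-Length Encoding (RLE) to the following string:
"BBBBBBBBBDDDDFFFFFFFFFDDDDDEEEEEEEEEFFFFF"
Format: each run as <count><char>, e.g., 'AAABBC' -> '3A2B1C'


Scanning runs left to right:
  i=0: run of 'B' x 9 -> '9B'
  i=9: run of 'D' x 4 -> '4D'
  i=13: run of 'F' x 9 -> '9F'
  i=22: run of 'D' x 5 -> '5D'
  i=27: run of 'E' x 9 -> '9E'
  i=36: run of 'F' x 5 -> '5F'

RLE = 9B4D9F5D9E5F


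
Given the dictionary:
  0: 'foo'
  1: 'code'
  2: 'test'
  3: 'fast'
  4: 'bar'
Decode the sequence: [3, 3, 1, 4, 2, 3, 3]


Look up each index in the dictionary:
  3 -> 'fast'
  3 -> 'fast'
  1 -> 'code'
  4 -> 'bar'
  2 -> 'test'
  3 -> 'fast'
  3 -> 'fast'

Decoded: "fast fast code bar test fast fast"


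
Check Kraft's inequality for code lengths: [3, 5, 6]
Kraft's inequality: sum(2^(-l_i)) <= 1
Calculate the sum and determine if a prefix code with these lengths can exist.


Sum = 2^(-3) + 2^(-5) + 2^(-6)
    = 0.125 + 0.03125 + 0.015625
    = 11/64 = 0.171875
Since 0.171875 <= 1, Kraft's inequality IS satisfied.
A prefix code with these lengths CAN exist.

Kraft sum = 0.171875. Satisfied.


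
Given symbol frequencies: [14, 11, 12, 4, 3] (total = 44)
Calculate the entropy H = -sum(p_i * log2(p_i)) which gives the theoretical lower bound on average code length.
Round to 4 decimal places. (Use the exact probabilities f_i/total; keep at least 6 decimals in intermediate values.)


Per-symbol terms -p_i * log2(p_i) with p_i = f_i/44:
  p = 14/44 = 0.318182: log2(p) = -1.652077, -p*log2(p) = 0.525661
  p = 11/44 = 0.250000: log2(p) = -2.000000, -p*log2(p) = 0.500000
  p = 12/44 = 0.272727: log2(p) = -1.874469, -p*log2(p) = 0.511219
  p = 4/44 = 0.090909: log2(p) = -3.459432, -p*log2(p) = 0.314494
  p = 3/44 = 0.068182: log2(p) = -3.874469, -p*log2(p) = 0.264168
H = 0.525661 + 0.500000 + 0.511219 + 0.314494 + 0.264168 = 2.115542

H = 2.1155 bits/symbol


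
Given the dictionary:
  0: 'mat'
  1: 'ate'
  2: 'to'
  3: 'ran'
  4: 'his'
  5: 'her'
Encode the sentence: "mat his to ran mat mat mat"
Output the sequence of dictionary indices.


Look up each word in the dictionary:
  'mat' -> 0
  'his' -> 4
  'to' -> 2
  'ran' -> 3
  'mat' -> 0
  'mat' -> 0
  'mat' -> 0

Encoded: [0, 4, 2, 3, 0, 0, 0]


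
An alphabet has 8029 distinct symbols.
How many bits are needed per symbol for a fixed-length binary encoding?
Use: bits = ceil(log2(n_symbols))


log2(8029) = 12.971
Bracket: 2^12 = 4096 < 8029 <= 2^13 = 8192
So ceil(log2(8029)) = 13

bits = ceil(log2(8029)) = ceil(12.971) = 13 bits


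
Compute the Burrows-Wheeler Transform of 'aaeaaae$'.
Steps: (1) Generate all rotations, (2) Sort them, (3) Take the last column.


Rotations (sorted):
  0: $aaeaaae -> last char: e
  1: aaae$aae -> last char: e
  2: aae$aaea -> last char: a
  3: aaeaaae$ -> last char: $
  4: ae$aaeaa -> last char: a
  5: aeaaae$a -> last char: a
  6: e$aaeaaa -> last char: a
  7: eaaae$aa -> last char: a


BWT = eea$aaaa


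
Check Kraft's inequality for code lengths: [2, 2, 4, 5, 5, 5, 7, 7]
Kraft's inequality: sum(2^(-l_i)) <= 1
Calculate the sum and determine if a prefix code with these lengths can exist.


Sum = 2^(-2) + 2^(-2) + 2^(-4) + 2^(-5) + 2^(-5) + 2^(-5) + 2^(-7) + 2^(-7)
    = 0.25 + 0.25 + 0.0625 + 0.03125 + 0.03125 + 0.03125 + 0.0078125 + 0.0078125
    = 86/128 = 0.671875
Since 0.671875 <= 1, Kraft's inequality IS satisfied.
A prefix code with these lengths CAN exist.

Kraft sum = 0.671875. Satisfied.


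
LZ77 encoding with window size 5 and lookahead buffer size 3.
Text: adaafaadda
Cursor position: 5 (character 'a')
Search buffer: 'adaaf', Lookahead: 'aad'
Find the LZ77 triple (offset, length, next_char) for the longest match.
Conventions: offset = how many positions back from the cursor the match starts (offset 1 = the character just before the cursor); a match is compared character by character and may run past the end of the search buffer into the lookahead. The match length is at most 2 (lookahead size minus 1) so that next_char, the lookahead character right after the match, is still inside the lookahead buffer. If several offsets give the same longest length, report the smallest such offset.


Try each offset into the search buffer:
  offset=1 (pos 4, char 'f'): match length 0
  offset=2 (pos 3, char 'a'): match length 1
  offset=3 (pos 2, char 'a'): match length 2
  offset=4 (pos 1, char 'd'): match length 0
  offset=5 (pos 0, char 'a'): match length 1
Longest match has length 2 at offset 3.
next_char = character at position 5 + 2 = 7 -> 'd'

Best match: offset=3, length=2 (matching 'aa' starting at position 2)
LZ77 triple: (3, 2, 'd')


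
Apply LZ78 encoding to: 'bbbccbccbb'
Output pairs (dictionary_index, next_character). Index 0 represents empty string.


LZ78 encoding steps:
Dictionary: {0: ''}
Step 1: w='' (idx 0), next='b' -> output (0, 'b'), add 'b' as idx 1
Step 2: w='b' (idx 1), next='b' -> output (1, 'b'), add 'bb' as idx 2
Step 3: w='' (idx 0), next='c' -> output (0, 'c'), add 'c' as idx 3
Step 4: w='c' (idx 3), next='b' -> output (3, 'b'), add 'cb' as idx 4
Step 5: w='c' (idx 3), next='c' -> output (3, 'c'), add 'cc' as idx 5
Step 6: w='bb' (idx 2), end of input -> output (2, '')


Encoded: [(0, 'b'), (1, 'b'), (0, 'c'), (3, 'b'), (3, 'c'), (2, '')]


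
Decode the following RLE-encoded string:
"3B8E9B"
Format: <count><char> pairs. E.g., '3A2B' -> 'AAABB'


Expanding each <count><char> pair:
  3B -> 'BBB'
  8E -> 'EEEEEEEE'
  9B -> 'BBBBBBBBB'

Decoded = BBBEEEEEEEEBBBBBBBBB


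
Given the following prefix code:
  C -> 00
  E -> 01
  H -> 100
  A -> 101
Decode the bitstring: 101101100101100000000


Decoding step by step:
Bits 101 -> A
Bits 101 -> A
Bits 100 -> H
Bits 101 -> A
Bits 100 -> H
Bits 00 -> C
Bits 00 -> C
Bits 00 -> C


Decoded message: AAHAHCCC


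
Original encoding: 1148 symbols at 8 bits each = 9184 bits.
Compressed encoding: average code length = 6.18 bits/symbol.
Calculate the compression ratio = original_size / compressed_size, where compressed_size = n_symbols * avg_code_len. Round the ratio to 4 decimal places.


original_size = n_symbols * orig_bits = 1148 * 8 = 9184 bits
compressed_size = n_symbols * avg_code_len = 1148 * 6.18 = 7094.64 bits
ratio = original_size / compressed_size = 9184 / 7094.64 = 1.2945

Compression ratio = 1.2945


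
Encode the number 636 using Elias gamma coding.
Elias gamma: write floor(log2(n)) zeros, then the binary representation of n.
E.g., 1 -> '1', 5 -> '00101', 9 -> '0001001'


num_bits = floor(log2(636)) + 1 = 10
leading_zeros = num_bits - 1 = 9
binary(636) = 1001111100

Elias gamma(636) = '000000000' + '1001111100' = 0000000001001111100 (19 bits)


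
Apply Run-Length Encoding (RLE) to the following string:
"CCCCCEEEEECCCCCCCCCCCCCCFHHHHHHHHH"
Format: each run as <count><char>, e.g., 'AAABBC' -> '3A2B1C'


Scanning runs left to right:
  i=0: run of 'C' x 5 -> '5C'
  i=5: run of 'E' x 5 -> '5E'
  i=10: run of 'C' x 14 -> '14C'
  i=24: run of 'F' x 1 -> '1F'
  i=25: run of 'H' x 9 -> '9H'

RLE = 5C5E14C1F9H


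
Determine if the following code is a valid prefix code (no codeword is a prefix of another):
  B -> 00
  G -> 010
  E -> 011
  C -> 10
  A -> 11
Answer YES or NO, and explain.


Checking each pair (does one codeword prefix another?):
  B='00' vs G='010': no prefix
  B='00' vs E='011': no prefix
  B='00' vs C='10': no prefix
  B='00' vs A='11': no prefix
  G='010' vs B='00': no prefix
  G='010' vs E='011': no prefix
  G='010' vs C='10': no prefix
  G='010' vs A='11': no prefix
  E='011' vs B='00': no prefix
  E='011' vs G='010': no prefix
  E='011' vs C='10': no prefix
  E='011' vs A='11': no prefix
  C='10' vs B='00': no prefix
  C='10' vs G='010': no prefix
  C='10' vs E='011': no prefix
  C='10' vs A='11': no prefix
  A='11' vs B='00': no prefix
  A='11' vs G='010': no prefix
  A='11' vs E='011': no prefix
  A='11' vs C='10': no prefix
No violation found over all pairs.

YES -- this is a valid prefix code. No codeword is a prefix of any other codeword.


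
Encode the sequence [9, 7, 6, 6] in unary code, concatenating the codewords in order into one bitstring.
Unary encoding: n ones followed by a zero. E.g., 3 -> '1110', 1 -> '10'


Encode each number as n ones followed by a terminating 0:
  9 -> 1111111110 (10 bits)
  7 -> 11111110 (8 bits)
  6 -> 1111110 (7 bits)
  6 -> 1111110 (7 bits)
Total length = 10 + 8 + 7 + 7 = 32 bits.

Unary([9, 7, 6, 6]) = 11111111101111111011111101111110 (32 bits)


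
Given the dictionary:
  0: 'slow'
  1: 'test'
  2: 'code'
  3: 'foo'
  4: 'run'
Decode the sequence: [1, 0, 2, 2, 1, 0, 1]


Look up each index in the dictionary:
  1 -> 'test'
  0 -> 'slow'
  2 -> 'code'
  2 -> 'code'
  1 -> 'test'
  0 -> 'slow'
  1 -> 'test'

Decoded: "test slow code code test slow test"


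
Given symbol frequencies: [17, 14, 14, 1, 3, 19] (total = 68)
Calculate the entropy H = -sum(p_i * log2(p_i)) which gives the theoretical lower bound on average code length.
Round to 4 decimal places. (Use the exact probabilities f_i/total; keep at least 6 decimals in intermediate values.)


Per-symbol terms -p_i * log2(p_i) with p_i = f_i/68:
  p = 17/68 = 0.250000: log2(p) = -2.000000, -p*log2(p) = 0.500000
  p = 14/68 = 0.205882: log2(p) = -2.280108, -p*log2(p) = 0.469434
  p = 14/68 = 0.205882: log2(p) = -2.280108, -p*log2(p) = 0.469434
  p = 1/68 = 0.014706: log2(p) = -6.087463, -p*log2(p) = 0.089522
  p = 3/68 = 0.044118: log2(p) = -4.502500, -p*log2(p) = 0.198640
  p = 19/68 = 0.279412: log2(p) = -1.839535, -p*log2(p) = 0.513988
H = 0.500000 + 0.469434 + 0.469434 + 0.089522 + 0.198640 + 0.513988 = 2.241018

H = 2.241 bits/symbol


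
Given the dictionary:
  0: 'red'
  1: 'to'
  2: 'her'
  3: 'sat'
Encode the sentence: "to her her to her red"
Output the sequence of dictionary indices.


Look up each word in the dictionary:
  'to' -> 1
  'her' -> 2
  'her' -> 2
  'to' -> 1
  'her' -> 2
  'red' -> 0

Encoded: [1, 2, 2, 1, 2, 0]


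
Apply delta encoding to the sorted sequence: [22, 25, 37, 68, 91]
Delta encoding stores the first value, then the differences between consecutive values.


First value: 22
Deltas:
  25 - 22 = 3
  37 - 25 = 12
  68 - 37 = 31
  91 - 68 = 23


Delta encoded: [22, 3, 12, 31, 23]


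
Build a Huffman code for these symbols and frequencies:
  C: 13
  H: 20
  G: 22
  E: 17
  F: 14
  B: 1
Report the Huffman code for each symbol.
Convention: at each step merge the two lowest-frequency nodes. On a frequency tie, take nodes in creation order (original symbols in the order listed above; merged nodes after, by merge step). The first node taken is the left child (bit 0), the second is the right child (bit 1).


Huffman tree construction:
Step 1: Merge B(1) + C(13) = 14
Step 2: Merge F(14) + (B+C)(14) = 28
Step 3: Merge E(17) + H(20) = 37
Step 4: Merge G(22) + (F+(B+C))(28) = 50
Step 5: Merge (E+H)(37) + (G+(F+(B+C)))(50) = 87
Read each symbol's code off the tree from the root (left child = 0, right child = 1).

Codes:
  C: 1111 (length 4)
  H: 01 (length 2)
  G: 10 (length 2)
  E: 00 (length 2)
  F: 110 (length 3)
  B: 1110 (length 4)
Average code length: 216/87 = 2.4828 bits/symbol


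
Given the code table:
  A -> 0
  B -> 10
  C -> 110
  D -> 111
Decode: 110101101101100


Decoding:
110 -> C
10 -> B
110 -> C
110 -> C
110 -> C
0 -> A


Result: CBCCCA


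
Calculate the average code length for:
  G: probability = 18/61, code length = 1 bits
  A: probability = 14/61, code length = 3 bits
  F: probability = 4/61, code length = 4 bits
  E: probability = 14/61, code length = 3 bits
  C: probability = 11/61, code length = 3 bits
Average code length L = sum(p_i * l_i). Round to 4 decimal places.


Weighted contributions p_i * l_i:
  G: (18/61) * 1 = 18/61
  A: (14/61) * 3 = 42/61
  F: (4/61) * 4 = 16/61
  E: (14/61) * 3 = 42/61
  C: (11/61) * 3 = 33/61
Sum = (18 + 42 + 16 + 42 + 33)/61 = 151/61

L = 151/61 = 2.4754 bits/symbol


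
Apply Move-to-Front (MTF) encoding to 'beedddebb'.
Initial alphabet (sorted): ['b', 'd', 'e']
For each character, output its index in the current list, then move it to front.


MTF encoding:
'b': index 0 in ['b', 'd', 'e'] -> ['b', 'd', 'e']
'e': index 2 in ['b', 'd', 'e'] -> ['e', 'b', 'd']
'e': index 0 in ['e', 'b', 'd'] -> ['e', 'b', 'd']
'd': index 2 in ['e', 'b', 'd'] -> ['d', 'e', 'b']
'd': index 0 in ['d', 'e', 'b'] -> ['d', 'e', 'b']
'd': index 0 in ['d', 'e', 'b'] -> ['d', 'e', 'b']
'e': index 1 in ['d', 'e', 'b'] -> ['e', 'd', 'b']
'b': index 2 in ['e', 'd', 'b'] -> ['b', 'e', 'd']
'b': index 0 in ['b', 'e', 'd'] -> ['b', 'e', 'd']


Output: [0, 2, 0, 2, 0, 0, 1, 2, 0]


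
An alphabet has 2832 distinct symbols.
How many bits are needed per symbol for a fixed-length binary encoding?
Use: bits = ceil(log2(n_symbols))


log2(2832) = 11.4676
Bracket: 2^11 = 2048 < 2832 <= 2^12 = 4096
So ceil(log2(2832)) = 12

bits = ceil(log2(2832)) = ceil(11.4676) = 12 bits


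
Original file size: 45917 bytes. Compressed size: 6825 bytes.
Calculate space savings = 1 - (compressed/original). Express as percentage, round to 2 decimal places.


ratio = compressed/original = 6825/45917 = 0.148638
savings = 1 - ratio = 1 - 0.148638 = 0.851362
as a percentage: 0.851362 * 100 = 85.14%

Space savings = 1 - 6825/45917 = 85.14%


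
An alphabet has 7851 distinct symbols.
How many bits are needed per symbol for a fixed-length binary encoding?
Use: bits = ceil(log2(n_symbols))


log2(7851) = 12.9387
Bracket: 2^12 = 4096 < 7851 <= 2^13 = 8192
So ceil(log2(7851)) = 13

bits = ceil(log2(7851)) = ceil(12.9387) = 13 bits


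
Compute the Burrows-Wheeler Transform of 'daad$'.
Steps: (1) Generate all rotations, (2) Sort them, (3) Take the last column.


Rotations (sorted):
  0: $daad -> last char: d
  1: aad$d -> last char: d
  2: ad$da -> last char: a
  3: d$daa -> last char: a
  4: daad$ -> last char: $


BWT = ddaa$


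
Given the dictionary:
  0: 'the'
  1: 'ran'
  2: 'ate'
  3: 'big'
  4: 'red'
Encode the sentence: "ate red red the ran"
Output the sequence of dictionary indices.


Look up each word in the dictionary:
  'ate' -> 2
  'red' -> 4
  'red' -> 4
  'the' -> 0
  'ran' -> 1

Encoded: [2, 4, 4, 0, 1]


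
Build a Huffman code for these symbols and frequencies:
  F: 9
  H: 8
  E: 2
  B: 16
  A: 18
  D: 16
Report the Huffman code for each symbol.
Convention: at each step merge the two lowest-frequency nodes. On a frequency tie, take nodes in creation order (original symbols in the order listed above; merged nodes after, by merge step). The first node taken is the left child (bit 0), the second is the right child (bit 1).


Huffman tree construction:
Step 1: Merge E(2) + H(8) = 10
Step 2: Merge F(9) + (E+H)(10) = 19
Step 3: Merge B(16) + D(16) = 32
Step 4: Merge A(18) + (F+(E+H))(19) = 37
Step 5: Merge (B+D)(32) + (A+(F+(E+H)))(37) = 69
Read each symbol's code off the tree from the root (left child = 0, right child = 1).

Codes:
  F: 110 (length 3)
  H: 1111 (length 4)
  E: 1110 (length 4)
  B: 00 (length 2)
  A: 10 (length 2)
  D: 01 (length 2)
Average code length: 167/69 = 2.4203 bits/symbol


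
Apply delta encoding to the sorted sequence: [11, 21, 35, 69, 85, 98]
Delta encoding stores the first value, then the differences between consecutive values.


First value: 11
Deltas:
  21 - 11 = 10
  35 - 21 = 14
  69 - 35 = 34
  85 - 69 = 16
  98 - 85 = 13


Delta encoded: [11, 10, 14, 34, 16, 13]


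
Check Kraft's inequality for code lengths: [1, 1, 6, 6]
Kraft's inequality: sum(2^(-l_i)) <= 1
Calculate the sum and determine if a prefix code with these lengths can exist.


Sum = 2^(-1) + 2^(-1) + 2^(-6) + 2^(-6)
    = 0.5 + 0.5 + 0.015625 + 0.015625
    = 66/64 = 1.03125
Since 1.03125 > 1, Kraft's inequality is NOT satisfied.
A prefix code with these lengths CANNOT exist.

Kraft sum = 1.03125. Not satisfied.


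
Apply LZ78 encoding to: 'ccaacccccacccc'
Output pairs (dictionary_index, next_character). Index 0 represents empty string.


LZ78 encoding steps:
Dictionary: {0: ''}
Step 1: w='' (idx 0), next='c' -> output (0, 'c'), add 'c' as idx 1
Step 2: w='c' (idx 1), next='a' -> output (1, 'a'), add 'ca' as idx 2
Step 3: w='' (idx 0), next='a' -> output (0, 'a'), add 'a' as idx 3
Step 4: w='c' (idx 1), next='c' -> output (1, 'c'), add 'cc' as idx 4
Step 5: w='cc' (idx 4), next='c' -> output (4, 'c'), add 'ccc' as idx 5
Step 6: w='a' (idx 3), next='c' -> output (3, 'c'), add 'ac' as idx 6
Step 7: w='ccc' (idx 5), end of input -> output (5, '')


Encoded: [(0, 'c'), (1, 'a'), (0, 'a'), (1, 'c'), (4, 'c'), (3, 'c'), (5, '')]


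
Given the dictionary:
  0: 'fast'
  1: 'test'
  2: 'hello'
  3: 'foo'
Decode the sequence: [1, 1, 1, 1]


Look up each index in the dictionary:
  1 -> 'test'
  1 -> 'test'
  1 -> 'test'
  1 -> 'test'

Decoded: "test test test test"


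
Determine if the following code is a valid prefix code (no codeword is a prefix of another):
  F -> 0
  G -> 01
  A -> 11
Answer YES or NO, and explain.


Checking each pair (does one codeword prefix another?):
  F='0' vs G='01': prefix -- VIOLATION

NO -- this is NOT a valid prefix code. F (0) is a prefix of G (01).


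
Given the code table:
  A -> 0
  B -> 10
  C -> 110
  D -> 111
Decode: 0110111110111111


Decoding:
0 -> A
110 -> C
111 -> D
110 -> C
111 -> D
111 -> D


Result: ACDCDD


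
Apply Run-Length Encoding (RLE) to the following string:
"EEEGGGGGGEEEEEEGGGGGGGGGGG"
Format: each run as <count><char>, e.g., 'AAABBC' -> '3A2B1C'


Scanning runs left to right:
  i=0: run of 'E' x 3 -> '3E'
  i=3: run of 'G' x 6 -> '6G'
  i=9: run of 'E' x 6 -> '6E'
  i=15: run of 'G' x 11 -> '11G'

RLE = 3E6G6E11G


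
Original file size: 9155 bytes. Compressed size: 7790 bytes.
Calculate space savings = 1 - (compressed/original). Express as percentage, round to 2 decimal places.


ratio = compressed/original = 7790/9155 = 0.850901
savings = 1 - ratio = 1 - 0.850901 = 0.149099
as a percentage: 0.149099 * 100 = 14.91%

Space savings = 1 - 7790/9155 = 14.91%


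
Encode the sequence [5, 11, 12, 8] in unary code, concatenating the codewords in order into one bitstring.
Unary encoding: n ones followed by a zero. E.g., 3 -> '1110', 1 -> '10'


Encode each number as n ones followed by a terminating 0:
  5 -> 111110 (6 bits)
  11 -> 111111111110 (12 bits)
  12 -> 1111111111110 (13 bits)
  8 -> 111111110 (9 bits)
Total length = 6 + 12 + 13 + 9 = 40 bits.

Unary([5, 11, 12, 8]) = 1111101111111111101111111111110111111110 (40 bits)


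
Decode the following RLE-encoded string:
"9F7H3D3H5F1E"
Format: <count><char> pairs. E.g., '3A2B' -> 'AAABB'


Expanding each <count><char> pair:
  9F -> 'FFFFFFFFF'
  7H -> 'HHHHHHH'
  3D -> 'DDD'
  3H -> 'HHH'
  5F -> 'FFFFF'
  1E -> 'E'

Decoded = FFFFFFFFFHHHHHHHDDDHHHFFFFFE


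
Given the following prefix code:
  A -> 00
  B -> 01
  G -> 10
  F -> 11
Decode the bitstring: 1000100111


Decoding step by step:
Bits 10 -> G
Bits 00 -> A
Bits 10 -> G
Bits 01 -> B
Bits 11 -> F


Decoded message: GAGBF


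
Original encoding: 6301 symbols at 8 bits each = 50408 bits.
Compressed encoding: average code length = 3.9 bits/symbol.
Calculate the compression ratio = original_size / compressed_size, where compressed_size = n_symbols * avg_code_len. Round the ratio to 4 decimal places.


original_size = n_symbols * orig_bits = 6301 * 8 = 50408 bits
compressed_size = n_symbols * avg_code_len = 6301 * 3.9 = 24573.9 bits
ratio = original_size / compressed_size = 50408 / 24573.9 = 2.0513

Compression ratio = 2.0513


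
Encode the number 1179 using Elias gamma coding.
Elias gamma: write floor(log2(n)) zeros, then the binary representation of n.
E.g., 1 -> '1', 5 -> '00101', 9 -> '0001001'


num_bits = floor(log2(1179)) + 1 = 11
leading_zeros = num_bits - 1 = 10
binary(1179) = 10010011011

Elias gamma(1179) = '0000000000' + '10010011011' = 000000000010010011011 (21 bits)


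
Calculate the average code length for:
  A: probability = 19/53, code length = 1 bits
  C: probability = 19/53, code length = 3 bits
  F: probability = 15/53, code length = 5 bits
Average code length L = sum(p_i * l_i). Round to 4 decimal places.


Weighted contributions p_i * l_i:
  A: (19/53) * 1 = 19/53
  C: (19/53) * 3 = 57/53
  F: (15/53) * 5 = 75/53
Sum = (19 + 57 + 75)/53 = 151/53

L = 151/53 = 2.8491 bits/symbol


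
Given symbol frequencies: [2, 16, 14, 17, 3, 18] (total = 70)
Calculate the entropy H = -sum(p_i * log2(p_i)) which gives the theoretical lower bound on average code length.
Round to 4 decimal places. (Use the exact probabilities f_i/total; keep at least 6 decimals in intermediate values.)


Per-symbol terms -p_i * log2(p_i) with p_i = f_i/70:
  p = 2/70 = 0.028571: log2(p) = -5.129283, -p*log2(p) = 0.146551
  p = 16/70 = 0.228571: log2(p) = -2.129283, -p*log2(p) = 0.486693
  p = 14/70 = 0.200000: log2(p) = -2.321928, -p*log2(p) = 0.464386
  p = 17/70 = 0.242857: log2(p) = -2.041820, -p*log2(p) = 0.495871
  p = 3/70 = 0.042857: log2(p) = -4.544321, -p*log2(p) = 0.194757
  p = 18/70 = 0.257143: log2(p) = -1.959358, -p*log2(p) = 0.503835
H = 0.146551 + 0.486693 + 0.464386 + 0.495871 + 0.194757 + 0.503835 = 2.292093

H = 2.2921 bits/symbol


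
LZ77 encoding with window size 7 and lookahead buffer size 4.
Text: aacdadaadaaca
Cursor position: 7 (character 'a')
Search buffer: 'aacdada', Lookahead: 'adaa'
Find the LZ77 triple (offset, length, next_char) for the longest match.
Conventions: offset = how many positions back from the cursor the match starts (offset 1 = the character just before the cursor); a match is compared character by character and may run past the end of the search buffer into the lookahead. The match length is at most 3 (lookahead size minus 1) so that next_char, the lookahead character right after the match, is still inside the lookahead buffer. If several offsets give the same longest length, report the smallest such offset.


Try each offset into the search buffer:
  offset=1 (pos 6, char 'a'): match length 1
  offset=2 (pos 5, char 'd'): match length 0
  offset=3 (pos 4, char 'a'): match length 3
  offset=4 (pos 3, char 'd'): match length 0
  offset=5 (pos 2, char 'c'): match length 0
  offset=6 (pos 1, char 'a'): match length 1
  offset=7 (pos 0, char 'a'): match length 1
Longest match has length 3 at offset 3.
next_char = character at position 7 + 3 = 10 -> 'a'

Best match: offset=3, length=3 (matching 'ada' starting at position 4)
LZ77 triple: (3, 3, 'a')


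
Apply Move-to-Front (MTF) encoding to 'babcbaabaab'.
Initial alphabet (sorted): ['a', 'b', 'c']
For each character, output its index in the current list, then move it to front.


MTF encoding:
'b': index 1 in ['a', 'b', 'c'] -> ['b', 'a', 'c']
'a': index 1 in ['b', 'a', 'c'] -> ['a', 'b', 'c']
'b': index 1 in ['a', 'b', 'c'] -> ['b', 'a', 'c']
'c': index 2 in ['b', 'a', 'c'] -> ['c', 'b', 'a']
'b': index 1 in ['c', 'b', 'a'] -> ['b', 'c', 'a']
'a': index 2 in ['b', 'c', 'a'] -> ['a', 'b', 'c']
'a': index 0 in ['a', 'b', 'c'] -> ['a', 'b', 'c']
'b': index 1 in ['a', 'b', 'c'] -> ['b', 'a', 'c']
'a': index 1 in ['b', 'a', 'c'] -> ['a', 'b', 'c']
'a': index 0 in ['a', 'b', 'c'] -> ['a', 'b', 'c']
'b': index 1 in ['a', 'b', 'c'] -> ['b', 'a', 'c']


Output: [1, 1, 1, 2, 1, 2, 0, 1, 1, 0, 1]


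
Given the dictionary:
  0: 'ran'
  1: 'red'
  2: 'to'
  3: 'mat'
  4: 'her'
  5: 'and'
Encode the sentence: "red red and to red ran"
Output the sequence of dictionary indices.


Look up each word in the dictionary:
  'red' -> 1
  'red' -> 1
  'and' -> 5
  'to' -> 2
  'red' -> 1
  'ran' -> 0

Encoded: [1, 1, 5, 2, 1, 0]


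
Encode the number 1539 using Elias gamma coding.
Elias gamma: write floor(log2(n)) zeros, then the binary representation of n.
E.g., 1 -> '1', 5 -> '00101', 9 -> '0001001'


num_bits = floor(log2(1539)) + 1 = 11
leading_zeros = num_bits - 1 = 10
binary(1539) = 11000000011

Elias gamma(1539) = '0000000000' + '11000000011' = 000000000011000000011 (21 bits)


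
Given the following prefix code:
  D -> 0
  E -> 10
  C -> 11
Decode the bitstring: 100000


Decoding step by step:
Bits 10 -> E
Bits 0 -> D
Bits 0 -> D
Bits 0 -> D
Bits 0 -> D


Decoded message: EDDDD


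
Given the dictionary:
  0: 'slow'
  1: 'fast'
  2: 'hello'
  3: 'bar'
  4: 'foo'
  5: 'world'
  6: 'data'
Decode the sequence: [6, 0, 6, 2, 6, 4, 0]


Look up each index in the dictionary:
  6 -> 'data'
  0 -> 'slow'
  6 -> 'data'
  2 -> 'hello'
  6 -> 'data'
  4 -> 'foo'
  0 -> 'slow'

Decoded: "data slow data hello data foo slow"


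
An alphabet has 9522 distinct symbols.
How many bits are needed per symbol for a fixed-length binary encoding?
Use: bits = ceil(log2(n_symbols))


log2(9522) = 13.217
Bracket: 2^13 = 8192 < 9522 <= 2^14 = 16384
So ceil(log2(9522)) = 14

bits = ceil(log2(9522)) = ceil(13.217) = 14 bits


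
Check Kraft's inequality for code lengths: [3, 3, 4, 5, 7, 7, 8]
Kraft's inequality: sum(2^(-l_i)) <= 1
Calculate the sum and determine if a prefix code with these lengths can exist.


Sum = 2^(-3) + 2^(-3) + 2^(-4) + 2^(-5) + 2^(-7) + 2^(-7) + 2^(-8)
    = 0.125 + 0.125 + 0.0625 + 0.03125 + 0.0078125 + 0.0078125 + 0.00390625
    = 93/256 = 0.36328125
Since 0.36328125 <= 1, Kraft's inequality IS satisfied.
A prefix code with these lengths CAN exist.

Kraft sum = 0.36328125. Satisfied.


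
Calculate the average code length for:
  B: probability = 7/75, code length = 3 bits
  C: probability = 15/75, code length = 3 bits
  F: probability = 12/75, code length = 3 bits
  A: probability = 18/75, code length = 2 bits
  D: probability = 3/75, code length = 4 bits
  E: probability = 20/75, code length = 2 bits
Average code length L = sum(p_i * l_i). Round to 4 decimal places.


Weighted contributions p_i * l_i:
  B: (7/75) * 3 = 21/75
  C: (15/75) * 3 = 45/75
  F: (12/75) * 3 = 36/75
  A: (18/75) * 2 = 36/75
  D: (3/75) * 4 = 12/75
  E: (20/75) * 2 = 40/75
Sum = (21 + 45 + 36 + 36 + 12 + 40)/75 = 190/75

L = 190/75 = 2.5333 bits/symbol


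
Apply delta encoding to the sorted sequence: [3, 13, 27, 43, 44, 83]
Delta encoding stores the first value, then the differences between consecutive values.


First value: 3
Deltas:
  13 - 3 = 10
  27 - 13 = 14
  43 - 27 = 16
  44 - 43 = 1
  83 - 44 = 39


Delta encoded: [3, 10, 14, 16, 1, 39]


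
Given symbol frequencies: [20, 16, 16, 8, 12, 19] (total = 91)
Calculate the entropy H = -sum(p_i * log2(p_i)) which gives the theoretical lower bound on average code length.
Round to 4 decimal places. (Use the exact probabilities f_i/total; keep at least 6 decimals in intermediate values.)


Per-symbol terms -p_i * log2(p_i) with p_i = f_i/91:
  p = 20/91 = 0.219780: log2(p) = -2.185867, -p*log2(p) = 0.480410
  p = 16/91 = 0.175824: log2(p) = -2.507795, -p*log2(p) = 0.440931
  p = 16/91 = 0.175824: log2(p) = -2.507795, -p*log2(p) = 0.440931
  p = 8/91 = 0.087912: log2(p) = -3.507795, -p*log2(p) = 0.308378
  p = 12/91 = 0.131868: log2(p) = -2.922832, -p*log2(p) = 0.385428
  p = 19/91 = 0.208791: log2(p) = -2.259867, -p*log2(p) = 0.471840
H = 0.480410 + 0.440931 + 0.440931 + 0.308378 + 0.385428 + 0.471840 = 2.527918

H = 2.5279 bits/symbol
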